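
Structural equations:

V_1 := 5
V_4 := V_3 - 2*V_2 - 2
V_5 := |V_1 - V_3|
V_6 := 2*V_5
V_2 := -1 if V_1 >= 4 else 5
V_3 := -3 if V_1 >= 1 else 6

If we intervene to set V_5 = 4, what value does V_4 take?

-3

The intervention breaks the incoming arrows to V_5: V_5 := |V_1 - V_3| no longer applies, and V_5 = 4.
Since V_4 is not a descendant of the intervened variable, it is unaffected.
V_2 = -1 if V_1 >= 4 else 5  [with V_1=5]  = -1
V_3 = -3 if V_1 >= 1 else 6  [with V_1=5]  = -3
V_4 = V_3 - 2*V_2 - 2  [with V_3=-3, V_2=-1]  = -3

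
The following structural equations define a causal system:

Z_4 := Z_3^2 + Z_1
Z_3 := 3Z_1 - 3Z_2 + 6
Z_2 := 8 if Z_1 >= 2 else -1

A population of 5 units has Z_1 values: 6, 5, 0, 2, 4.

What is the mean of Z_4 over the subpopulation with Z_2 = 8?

51.5

E[Z_4|Z_2=8] averages over only the 4 units with Z_2=8 (Z_1 = 6, 5, 2, 4): Z_4 = 6, 14, 146, 40, mean 51.5.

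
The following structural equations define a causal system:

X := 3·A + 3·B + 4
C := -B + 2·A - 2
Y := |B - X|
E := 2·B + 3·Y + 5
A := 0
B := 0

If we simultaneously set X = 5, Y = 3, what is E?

14

Setting X = 5, Y = 3 by intervention discards those variables' equations.
E = 2·B + 3·Y + 5  [with B=0, Y=3]  = 14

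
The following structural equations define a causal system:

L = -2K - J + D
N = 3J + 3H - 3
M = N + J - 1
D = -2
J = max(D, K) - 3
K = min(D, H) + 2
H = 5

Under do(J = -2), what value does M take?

The intervention breaks the incoming arrows to J: J = max(D, K) - 3 no longer applies, and J = -2.
N = 3J + 3H - 3  [with J=-2, H=5]  = 6
M = N + J - 1  [with N=6, J=-2]  = 3

3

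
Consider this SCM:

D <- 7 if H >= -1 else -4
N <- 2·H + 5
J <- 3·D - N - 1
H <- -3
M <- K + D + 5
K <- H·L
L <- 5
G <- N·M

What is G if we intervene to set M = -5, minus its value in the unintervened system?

Intervening sets M = -5 and removes its equation (M <- K + D + 5).
N = 2·H + 5  [with H=-3]  = -1
G = N·M  [with N=-1, M=-5]  = 5
Without intervention: K = H·L  [with H=-3, L=5]  = -15; N = 2·H + 5  [with H=-3]  = -1; D = 7 if H >= -1 else -4  [with H=-3]  = -4; M = K + D + 5  [with K=-15, D=-4]  = -14; G = N·M  [with N=-1, M=-14]  = 14.
Change = 5 − 14 = -9.

-9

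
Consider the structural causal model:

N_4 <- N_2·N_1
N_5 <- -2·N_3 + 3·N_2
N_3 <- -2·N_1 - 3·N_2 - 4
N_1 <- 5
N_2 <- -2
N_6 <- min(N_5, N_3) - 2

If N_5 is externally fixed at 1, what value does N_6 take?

-10

The intervention breaks the incoming arrows to N_5: N_5 <- -2·N_3 + 3·N_2 no longer applies, and N_5 = 1.
N_3 = -2·N_1 - 3·N_2 - 4  [with N_1=5, N_2=-2]  = -8
N_6 = min(N_5, N_3) - 2  [with N_5=1, N_3=-8]  = -10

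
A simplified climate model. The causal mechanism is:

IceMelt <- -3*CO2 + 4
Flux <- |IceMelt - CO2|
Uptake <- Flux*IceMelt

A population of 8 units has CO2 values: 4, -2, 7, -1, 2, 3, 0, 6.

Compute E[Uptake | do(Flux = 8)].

-25

Every unit gets Flux=8 under the intervention. Uptake values become -64, 80, -136, 56, -16, -40, 32, -112; E[Uptake|do(Flux=8)] = -25.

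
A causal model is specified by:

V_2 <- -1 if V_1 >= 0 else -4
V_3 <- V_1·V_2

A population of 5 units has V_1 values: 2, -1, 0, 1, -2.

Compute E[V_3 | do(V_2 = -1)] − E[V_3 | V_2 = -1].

The intervention sets V_2=-1 in all 5 units regardless of V_1. Recomputing V_3 per unit gives -2, 1, 0, -1, 2; average 0.
E[V_3|V_2=-1] averages over only the 3 units with V_2=-1 (V_1 = 2, 0, 1): V_3 = -2, 0, -1, mean -1.
Difference = 0 − (-1) = 1.

1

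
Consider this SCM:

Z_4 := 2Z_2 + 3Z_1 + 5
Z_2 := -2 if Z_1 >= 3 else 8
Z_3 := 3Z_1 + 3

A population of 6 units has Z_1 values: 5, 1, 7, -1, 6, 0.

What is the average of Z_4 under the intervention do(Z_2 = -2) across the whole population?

10

Every unit gets Z_2=-2 under the intervention. Z_4 values become 16, 4, 22, -2, 19, 1; E[Z_4|do(Z_2=-2)] = 10.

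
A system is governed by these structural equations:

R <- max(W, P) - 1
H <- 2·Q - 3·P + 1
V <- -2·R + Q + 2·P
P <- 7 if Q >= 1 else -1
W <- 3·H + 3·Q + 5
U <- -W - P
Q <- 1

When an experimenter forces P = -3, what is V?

-91

Under do(P=-3), the mechanism P <- 7 if Q >= 1 else -1 is discarded; P is fixed at -3.
H = 2·Q - 3·P + 1  [with Q=1, P=-3]  = 12
W = 3·H + 3·Q + 5  [with H=12, Q=1]  = 44
R = max(W, P) - 1  [with W=44, P=-3]  = 43
V = -2·R + Q + 2·P  [with R=43, Q=1, P=-3]  = -91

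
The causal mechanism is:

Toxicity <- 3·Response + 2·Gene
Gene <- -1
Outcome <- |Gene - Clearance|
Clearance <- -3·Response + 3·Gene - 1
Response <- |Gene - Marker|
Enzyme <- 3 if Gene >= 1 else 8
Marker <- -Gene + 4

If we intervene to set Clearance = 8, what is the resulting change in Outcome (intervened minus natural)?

Intervening sets Clearance = 8 and removes its equation (Clearance <- -3·Response + 3·Gene - 1).
Outcome = |Gene - Clearance|  [with Gene=-1, Clearance=8]  = 9
Without intervention: Marker = -Gene + 4  [with Gene=-1]  = 5; Response = |Gene - Marker|  [with Gene=-1, Marker=5]  = 6; Clearance = -3·Response + 3·Gene - 1  [with Response=6, Gene=-1]  = -22; Outcome = |Gene - Clearance|  [with Gene=-1, Clearance=-22]  = 21.
Change = 9 − 21 = -12.

-12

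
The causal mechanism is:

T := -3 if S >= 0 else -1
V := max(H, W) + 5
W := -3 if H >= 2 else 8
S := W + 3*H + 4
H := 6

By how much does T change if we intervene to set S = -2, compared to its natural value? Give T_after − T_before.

Intervening sets S = -2 and removes its equation (S := W + 3*H + 4).
T = -3 if S >= 0 else -1  [with S=-2]  = -1
Without intervention: W = -3 if H >= 2 else 8  [with H=6]  = -3; S = W + 3*H + 4  [with W=-3, H=6]  = 19; T = -3 if S >= 0 else -1  [with S=19]  = -3.
Change = -1 − (-3) = 2.

2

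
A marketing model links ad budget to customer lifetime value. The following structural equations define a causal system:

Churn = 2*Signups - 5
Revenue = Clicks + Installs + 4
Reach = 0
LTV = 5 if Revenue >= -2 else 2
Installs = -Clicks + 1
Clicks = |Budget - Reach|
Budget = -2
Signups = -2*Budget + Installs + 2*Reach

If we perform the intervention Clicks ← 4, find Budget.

-2

Under do(Clicks=4), the mechanism Clicks = |Budget - Reach| is discarded; Clicks is fixed at 4.
Budget is not downstream of the intervention, so its value is determined by the original equations.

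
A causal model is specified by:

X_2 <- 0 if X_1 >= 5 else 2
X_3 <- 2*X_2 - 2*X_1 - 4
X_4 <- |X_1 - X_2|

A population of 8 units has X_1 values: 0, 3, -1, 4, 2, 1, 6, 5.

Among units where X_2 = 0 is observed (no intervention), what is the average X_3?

E[X_3|X_2=0] averages over only the 2 units with X_2=0 (X_1 = 6, 5): X_3 = -16, -14, mean -15.

-15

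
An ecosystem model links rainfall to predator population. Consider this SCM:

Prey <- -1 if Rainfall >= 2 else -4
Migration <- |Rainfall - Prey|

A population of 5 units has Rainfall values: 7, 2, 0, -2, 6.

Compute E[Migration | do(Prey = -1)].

The intervention sets Prey=-1 in all 5 units regardless of Rainfall. Recomputing Migration per unit gives 8, 3, 1, 1, 7; average 4.

4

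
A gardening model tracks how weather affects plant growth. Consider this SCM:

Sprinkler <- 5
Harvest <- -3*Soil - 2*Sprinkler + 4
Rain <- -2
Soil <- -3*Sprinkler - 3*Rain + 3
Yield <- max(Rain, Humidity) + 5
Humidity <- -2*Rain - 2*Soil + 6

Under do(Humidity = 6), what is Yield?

Intervening sets Humidity = 6 and removes its equation (Humidity <- -2*Rain - 2*Soil + 6).
Yield = max(Rain, Humidity) + 5  [with Rain=-2, Humidity=6]  = 11

11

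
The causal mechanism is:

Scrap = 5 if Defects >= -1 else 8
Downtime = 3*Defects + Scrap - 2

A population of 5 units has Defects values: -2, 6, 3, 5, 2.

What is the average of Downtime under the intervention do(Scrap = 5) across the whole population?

11.4

Every unit gets Scrap=5 under the intervention. Downtime values become -3, 21, 12, 18, 9; E[Downtime|do(Scrap=5)] = 11.4.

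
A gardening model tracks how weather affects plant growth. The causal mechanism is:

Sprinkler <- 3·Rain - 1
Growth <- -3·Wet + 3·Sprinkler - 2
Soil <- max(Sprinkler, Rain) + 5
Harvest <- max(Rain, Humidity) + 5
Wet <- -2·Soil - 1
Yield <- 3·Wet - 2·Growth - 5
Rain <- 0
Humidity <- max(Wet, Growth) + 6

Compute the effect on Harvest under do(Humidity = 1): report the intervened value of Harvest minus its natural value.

Intervening sets Humidity = 1 and removes its equation (Humidity <- max(Wet, Growth) + 6).
Harvest = max(Rain, Humidity) + 5  [with Rain=0, Humidity=1]  = 6
Without intervention: Sprinkler = 3·Rain - 1  [with Rain=0]  = -1; Soil = max(Sprinkler, Rain) + 5  [with Sprinkler=-1, Rain=0]  = 5; Wet = -2·Soil - 1  [with Soil=5]  = -11; Growth = -3·Wet + 3·Sprinkler - 2  [with Wet=-11, Sprinkler=-1]  = 28; Humidity = max(Wet, Growth) + 6  [with Wet=-11, Growth=28]  = 34; Harvest = max(Rain, Humidity) + 5  [with Rain=0, Humidity=34]  = 39.
Change = 6 − 39 = -33.

-33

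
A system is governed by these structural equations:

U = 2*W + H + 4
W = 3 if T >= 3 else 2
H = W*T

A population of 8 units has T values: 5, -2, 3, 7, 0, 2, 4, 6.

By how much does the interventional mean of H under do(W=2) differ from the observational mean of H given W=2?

do(W=2) breaks W's dependence on T. With W=2 fixed, H across the units is 10, -4, 6, 14, 0, 4, 8, 12, mean 6.25.
Conditioning on W=2 selects the 3 unit(s) with T ∈ {-2, 0, 2}. Their H values: -4, 0, 4. Mean = 0.
Difference = 6.25 − 0 = 6.25.

6.25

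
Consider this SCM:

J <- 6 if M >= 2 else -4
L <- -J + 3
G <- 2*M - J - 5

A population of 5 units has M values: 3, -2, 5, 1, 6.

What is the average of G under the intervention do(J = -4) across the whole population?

4.2

The intervention sets J=-4 in all 5 units regardless of M. Recomputing G per unit gives 5, -5, 9, 1, 11; average 4.2.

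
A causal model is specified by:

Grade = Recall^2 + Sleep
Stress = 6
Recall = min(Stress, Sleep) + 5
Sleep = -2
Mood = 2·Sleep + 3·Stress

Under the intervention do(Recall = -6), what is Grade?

Intervening sets Recall = -6 and removes its equation (Recall = min(Stress, Sleep) + 5).
Grade = Recall^2 + Sleep  [with Recall=-6, Sleep=-2]  = 34

34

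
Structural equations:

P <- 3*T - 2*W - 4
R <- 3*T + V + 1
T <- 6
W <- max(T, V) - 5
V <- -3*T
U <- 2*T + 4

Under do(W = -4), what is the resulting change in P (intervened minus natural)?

10

The intervention breaks the incoming arrows to W: W <- max(T, V) - 5 no longer applies, and W = -4.
P = 3*T - 2*W - 4  [with T=6, W=-4]  = 22
Without intervention: V = -3*T  [with T=6]  = -18; W = max(T, V) - 5  [with T=6, V=-18]  = 1; P = 3*T - 2*W - 4  [with T=6, W=1]  = 12.
Change = 22 − 12 = 10.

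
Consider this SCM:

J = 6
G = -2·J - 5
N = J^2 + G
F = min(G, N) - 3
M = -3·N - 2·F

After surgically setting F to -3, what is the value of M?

Intervening sets F = -3 and removes its equation (F = min(G, N) - 3).
G = -2·J - 5  [with J=6]  = -17
N = J^2 + G  [with J=6, G=-17]  = 19
M = -3·N - 2·F  [with N=19, F=-3]  = -51

-51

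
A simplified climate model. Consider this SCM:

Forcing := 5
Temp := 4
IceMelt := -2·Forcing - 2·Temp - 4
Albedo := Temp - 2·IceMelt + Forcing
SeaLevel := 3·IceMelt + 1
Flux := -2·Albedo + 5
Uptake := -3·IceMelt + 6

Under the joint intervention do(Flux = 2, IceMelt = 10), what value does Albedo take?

-11

Under do(Flux = 2, IceMelt = 10), each intervened variable's structural equation is replaced by its fixed value.
Albedo = Temp - 2·IceMelt + Forcing  [with Temp=4, IceMelt=10, Forcing=5]  = -11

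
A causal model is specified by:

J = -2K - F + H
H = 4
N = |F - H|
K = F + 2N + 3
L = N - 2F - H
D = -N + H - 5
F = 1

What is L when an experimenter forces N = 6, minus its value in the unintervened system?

The intervention breaks the incoming arrows to N: N = |F - H| no longer applies, and N = 6.
L = N - 2F - H  [with N=6, F=1, H=4]  = 0
Without intervention: N = |F - H|  [with F=1, H=4]  = 3; L = N - 2F - H  [with N=3, F=1, H=4]  = -3.
Change = 0 − (-3) = 3.

3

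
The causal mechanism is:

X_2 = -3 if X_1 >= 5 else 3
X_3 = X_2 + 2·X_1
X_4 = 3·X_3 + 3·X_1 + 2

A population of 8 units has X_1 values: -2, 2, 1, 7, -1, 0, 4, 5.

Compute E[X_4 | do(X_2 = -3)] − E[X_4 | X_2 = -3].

-36

Every unit gets X_2=-3 under the intervention. X_4 values become -25, 11, 2, 56, -16, -7, 29, 38; E[X_4|do(X_2=-3)] = 11.
E[X_4|X_2=-3] averages over only the 2 units with X_2=-3 (X_1 = 7, 5): X_4 = 56, 38, mean 47.
Difference = 11 − 47 = -36.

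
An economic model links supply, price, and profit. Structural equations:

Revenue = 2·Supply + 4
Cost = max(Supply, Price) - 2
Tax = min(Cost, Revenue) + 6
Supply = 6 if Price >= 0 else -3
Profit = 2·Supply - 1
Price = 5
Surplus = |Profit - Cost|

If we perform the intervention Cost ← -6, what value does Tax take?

do(Cost=-6) replaces the equation Cost = max(Supply, Price) - 2 with the constant Cost = -6.
Supply = 6 if Price >= 0 else -3  [with Price=5]  = 6
Revenue = 2·Supply + 4  [with Supply=6]  = 16
Tax = min(Cost, Revenue) + 6  [with Cost=-6, Revenue=16]  = 0

0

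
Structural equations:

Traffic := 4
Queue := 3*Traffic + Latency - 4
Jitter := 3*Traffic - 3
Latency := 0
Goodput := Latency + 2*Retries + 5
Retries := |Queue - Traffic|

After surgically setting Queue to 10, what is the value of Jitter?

do(Queue=10) replaces the equation Queue := 3*Traffic + Latency - 4 with the constant Queue = 10.
Jitter is not downstream of the intervention, so its value is determined by the original equations.
Jitter = 3*Traffic - 3  [with Traffic=4]  = 9

9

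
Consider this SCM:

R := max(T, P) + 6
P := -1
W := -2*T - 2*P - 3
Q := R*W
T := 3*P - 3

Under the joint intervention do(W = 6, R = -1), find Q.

-6

The joint intervention fixes W = 6, R = -1, removing each variable's own equation.
Q = R*W  [with R=-1, W=6]  = -6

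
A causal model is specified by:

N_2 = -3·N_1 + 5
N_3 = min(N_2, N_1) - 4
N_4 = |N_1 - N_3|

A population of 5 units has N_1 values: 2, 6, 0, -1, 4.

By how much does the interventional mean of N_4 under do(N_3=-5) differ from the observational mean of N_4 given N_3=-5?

1.7

Under do(N_3=-5), N_3's equation is replaced by N_3=-5 for every unit. Per-unit N_4: 7, 11, 5, 4, 9. Mean = 7.2.
Observing N_3=-5 restricts to units where N_3's equation naturally yields -5: N_1 ∈ {2, -1}. In that subpopulation N_4 = 7, 4, mean 5.5.
Difference = 7.2 − 5.5 = 1.7.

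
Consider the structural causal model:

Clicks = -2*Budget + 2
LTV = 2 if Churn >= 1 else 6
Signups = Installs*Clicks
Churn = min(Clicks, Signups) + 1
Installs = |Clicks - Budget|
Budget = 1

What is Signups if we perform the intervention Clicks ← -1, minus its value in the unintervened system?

-2

Under do(Clicks=-1), the mechanism Clicks = -2*Budget + 2 is discarded; Clicks is fixed at -1.
Installs = |Clicks - Budget|  [with Clicks=-1, Budget=1]  = 2
Signups = Installs*Clicks  [with Installs=2, Clicks=-1]  = -2
Without intervention: Clicks = -2*Budget + 2  [with Budget=1]  = 0; Installs = |Clicks - Budget|  [with Clicks=0, Budget=1]  = 1; Signups = Installs*Clicks  [with Installs=1, Clicks=0]  = 0.
Change = -2 − 0 = -2.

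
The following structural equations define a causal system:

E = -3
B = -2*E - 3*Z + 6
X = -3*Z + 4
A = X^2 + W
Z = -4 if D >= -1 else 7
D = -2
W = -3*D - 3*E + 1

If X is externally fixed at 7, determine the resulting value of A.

Under do(X=7), the mechanism X = -3*Z + 4 is discarded; X is fixed at 7.
W = -3*D - 3*E + 1  [with D=-2, E=-3]  = 16
A = X^2 + W  [with X=7, W=16]  = 65

65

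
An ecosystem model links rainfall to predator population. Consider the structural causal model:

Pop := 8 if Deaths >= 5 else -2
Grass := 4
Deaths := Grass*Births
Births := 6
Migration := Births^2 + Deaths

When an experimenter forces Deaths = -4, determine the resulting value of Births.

Under do(Deaths=-4), the mechanism Deaths := Grass*Births is discarded; Deaths is fixed at -4.
Since Births is not a descendant of the intervened variable, it is unaffected.

6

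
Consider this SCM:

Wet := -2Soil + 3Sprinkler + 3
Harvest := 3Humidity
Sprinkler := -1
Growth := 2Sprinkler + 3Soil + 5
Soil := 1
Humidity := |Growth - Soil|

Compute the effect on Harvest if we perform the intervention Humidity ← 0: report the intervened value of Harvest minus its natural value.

The intervention breaks the incoming arrows to Humidity: Humidity := |Growth - Soil| no longer applies, and Humidity = 0.
Harvest = 3Humidity  [with Humidity=0]  = 0
Without intervention: Growth = 2Sprinkler + 3Soil + 5  [with Sprinkler=-1, Soil=1]  = 6; Humidity = |Growth - Soil|  [with Growth=6, Soil=1]  = 5; Harvest = 3Humidity  [with Humidity=5]  = 15.
Change = 0 − 15 = -15.

-15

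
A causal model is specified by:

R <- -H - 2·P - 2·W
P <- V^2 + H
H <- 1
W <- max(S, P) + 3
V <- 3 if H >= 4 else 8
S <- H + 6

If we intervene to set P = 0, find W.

10

Intervening sets P = 0 and removes its equation (P <- V^2 + H).
S = H + 6  [with H=1]  = 7
W = max(S, P) + 3  [with S=7, P=0]  = 10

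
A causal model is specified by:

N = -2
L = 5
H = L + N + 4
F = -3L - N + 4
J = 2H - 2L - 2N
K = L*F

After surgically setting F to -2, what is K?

-10

Under do(F=-2), the mechanism F = -3L - N + 4 is discarded; F is fixed at -2.
K = L*F  [with L=5, F=-2]  = -10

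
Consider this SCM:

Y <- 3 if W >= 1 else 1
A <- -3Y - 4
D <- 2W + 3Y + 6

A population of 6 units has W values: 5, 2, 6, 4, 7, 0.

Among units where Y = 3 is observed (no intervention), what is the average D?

24.6

Observing Y=3 restricts to units where Y's equation naturally yields 3: W ∈ {5, 2, 6, 4, 7}. In that subpopulation D = 25, 19, 27, 23, 29, mean 24.6.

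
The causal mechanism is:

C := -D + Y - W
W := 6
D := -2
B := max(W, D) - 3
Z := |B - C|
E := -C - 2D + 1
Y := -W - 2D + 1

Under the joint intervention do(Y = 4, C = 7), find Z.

4

Setting Y = 4, C = 7 by intervention discards those variables' equations.
B = max(W, D) - 3  [with W=6, D=-2]  = 3
Z = |B - C|  [with B=3, C=7]  = 4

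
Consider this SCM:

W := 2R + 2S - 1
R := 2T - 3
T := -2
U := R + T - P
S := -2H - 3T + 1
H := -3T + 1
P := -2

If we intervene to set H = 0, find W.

The intervention breaks the incoming arrows to H: H := -3T + 1 no longer applies, and H = 0.
S = -2H - 3T + 1  [with H=0, T=-2]  = 7
R = 2T - 3  [with T=-2]  = -7
W = 2R + 2S - 1  [with R=-7, S=7]  = -1

-1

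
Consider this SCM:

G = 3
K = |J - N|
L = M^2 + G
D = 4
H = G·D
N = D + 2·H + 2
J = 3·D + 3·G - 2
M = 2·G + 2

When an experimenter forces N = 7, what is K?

12

The intervention breaks the incoming arrows to N: N = D + 2·H + 2 no longer applies, and N = 7.
J = 3·D + 3·G - 2  [with D=4, G=3]  = 19
K = |J - N|  [with J=19, N=7]  = 12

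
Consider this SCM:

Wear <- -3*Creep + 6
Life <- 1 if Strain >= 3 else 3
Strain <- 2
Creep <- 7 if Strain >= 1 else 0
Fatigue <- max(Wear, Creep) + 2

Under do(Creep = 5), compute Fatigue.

Under do(Creep=5), the mechanism Creep <- 7 if Strain >= 1 else 0 is discarded; Creep is fixed at 5.
Wear = -3*Creep + 6  [with Creep=5]  = -9
Fatigue = max(Wear, Creep) + 2  [with Wear=-9, Creep=5]  = 7

7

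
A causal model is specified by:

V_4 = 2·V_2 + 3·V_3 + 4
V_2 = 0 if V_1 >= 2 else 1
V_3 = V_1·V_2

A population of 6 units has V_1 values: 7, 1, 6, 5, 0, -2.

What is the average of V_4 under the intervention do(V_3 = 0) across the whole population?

Under do(V_3=0), V_3's equation is replaced by V_3=0 for every unit. Per-unit V_4: 4, 6, 4, 4, 6, 6. Mean = 5.

5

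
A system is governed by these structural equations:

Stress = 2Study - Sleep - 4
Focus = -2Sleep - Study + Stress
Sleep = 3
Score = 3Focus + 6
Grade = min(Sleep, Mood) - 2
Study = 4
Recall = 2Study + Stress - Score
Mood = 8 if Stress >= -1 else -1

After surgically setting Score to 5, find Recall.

Under do(Score=5), the mechanism Score = 3Focus + 6 is discarded; Score is fixed at 5.
Stress = 2Study - Sleep - 4  [with Study=4, Sleep=3]  = 1
Recall = 2Study + Stress - Score  [with Study=4, Stress=1, Score=5]  = 4

4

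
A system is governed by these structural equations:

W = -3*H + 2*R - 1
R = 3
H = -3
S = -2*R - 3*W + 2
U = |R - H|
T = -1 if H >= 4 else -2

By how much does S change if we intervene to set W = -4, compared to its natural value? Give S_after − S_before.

54

Intervening sets W = -4 and removes its equation (W = -3*H + 2*R - 1).
S = -2*R - 3*W + 2  [with R=3, W=-4]  = 8
Without intervention: W = -3*H + 2*R - 1  [with H=-3, R=3]  = 14; S = -2*R - 3*W + 2  [with R=3, W=14]  = -46.
Change = 8 − (-46) = 54.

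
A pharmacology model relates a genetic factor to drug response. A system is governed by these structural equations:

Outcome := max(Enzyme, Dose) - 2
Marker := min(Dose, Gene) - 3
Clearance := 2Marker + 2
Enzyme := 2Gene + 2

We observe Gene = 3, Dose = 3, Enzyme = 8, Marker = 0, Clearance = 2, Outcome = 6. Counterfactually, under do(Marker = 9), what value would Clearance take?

20

Intervening sets Marker = 9 and removes its equation (Marker := min(Dose, Gene) - 3).
Clearance = 2Marker + 2  [with Marker=9]  = 20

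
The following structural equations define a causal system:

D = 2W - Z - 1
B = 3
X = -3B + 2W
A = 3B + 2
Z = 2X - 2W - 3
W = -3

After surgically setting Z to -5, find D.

-2

Intervening sets Z = -5 and removes its equation (Z = 2X - 2W - 3).
D = 2W - Z - 1  [with W=-3, Z=-5]  = -2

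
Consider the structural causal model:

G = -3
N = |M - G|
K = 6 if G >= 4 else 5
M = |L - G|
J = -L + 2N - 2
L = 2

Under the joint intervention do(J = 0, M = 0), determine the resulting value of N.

3

Setting J = 0, M = 0 by intervention discards those variables' equations.
N = |M - G|  [with M=0, G=-3]  = 3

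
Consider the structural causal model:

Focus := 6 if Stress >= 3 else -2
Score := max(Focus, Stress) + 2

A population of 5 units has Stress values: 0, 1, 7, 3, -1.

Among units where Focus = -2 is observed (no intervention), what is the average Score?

Observing Focus=-2 restricts to units where Focus's equation naturally yields -2: Stress ∈ {0, 1, -1}. In that subpopulation Score = 2, 3, 1, mean 2.

2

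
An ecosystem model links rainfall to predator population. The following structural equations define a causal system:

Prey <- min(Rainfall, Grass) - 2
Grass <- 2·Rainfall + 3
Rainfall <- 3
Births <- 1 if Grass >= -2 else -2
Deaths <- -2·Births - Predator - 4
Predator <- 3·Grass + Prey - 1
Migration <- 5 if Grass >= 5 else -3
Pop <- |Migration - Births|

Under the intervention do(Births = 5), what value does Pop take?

0

do(Births=5) replaces the equation Births <- 1 if Grass >= -2 else -2 with the constant Births = 5.
Grass = 2·Rainfall + 3  [with Rainfall=3]  = 9
Migration = 5 if Grass >= 5 else -3  [with Grass=9]  = 5
Pop = |Migration - Births|  [with Migration=5, Births=5]  = 0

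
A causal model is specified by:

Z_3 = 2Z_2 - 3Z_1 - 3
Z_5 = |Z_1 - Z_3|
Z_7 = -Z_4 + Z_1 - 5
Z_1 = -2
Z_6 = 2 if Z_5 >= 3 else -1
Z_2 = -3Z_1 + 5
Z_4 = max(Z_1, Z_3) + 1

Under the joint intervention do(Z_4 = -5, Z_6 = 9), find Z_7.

-2

Setting Z_4 = -5, Z_6 = 9 by intervention discards those variables' equations.
Z_7 = -Z_4 + Z_1 - 5  [with Z_4=-5, Z_1=-2]  = -2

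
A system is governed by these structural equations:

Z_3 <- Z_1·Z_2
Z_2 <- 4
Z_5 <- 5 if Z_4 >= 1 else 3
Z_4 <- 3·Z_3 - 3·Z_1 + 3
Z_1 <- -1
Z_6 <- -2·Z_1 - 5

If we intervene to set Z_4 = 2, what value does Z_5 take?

5

Intervening sets Z_4 = 2 and removes its equation (Z_4 <- 3·Z_3 - 3·Z_1 + 3).
Z_5 = 5 if Z_4 >= 1 else 3  [with Z_4=2]  = 5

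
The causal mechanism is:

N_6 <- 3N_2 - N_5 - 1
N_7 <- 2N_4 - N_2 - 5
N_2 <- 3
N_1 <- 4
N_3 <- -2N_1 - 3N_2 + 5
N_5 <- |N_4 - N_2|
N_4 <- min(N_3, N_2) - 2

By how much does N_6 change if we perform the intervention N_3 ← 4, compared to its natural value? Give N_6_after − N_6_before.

15

The intervention breaks the incoming arrows to N_3: N_3 <- -2N_1 - 3N_2 + 5 no longer applies, and N_3 = 4.
N_4 = min(N_3, N_2) - 2  [with N_3=4, N_2=3]  = 1
N_5 = |N_4 - N_2|  [with N_4=1, N_2=3]  = 2
N_6 = 3N_2 - N_5 - 1  [with N_2=3, N_5=2]  = 6
Without intervention: N_3 = -2N_1 - 3N_2 + 5  [with N_1=4, N_2=3]  = -12; N_4 = min(N_3, N_2) - 2  [with N_3=-12, N_2=3]  = -14; N_5 = |N_4 - N_2|  [with N_4=-14, N_2=3]  = 17; N_6 = 3N_2 - N_5 - 1  [with N_2=3, N_5=17]  = -9.
Change = 6 − (-9) = 15.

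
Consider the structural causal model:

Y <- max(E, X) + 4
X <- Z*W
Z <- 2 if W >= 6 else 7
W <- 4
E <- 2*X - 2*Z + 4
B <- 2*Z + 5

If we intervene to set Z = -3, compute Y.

do(Z=-3) replaces the equation Z <- 2 if W >= 6 else 7 with the constant Z = -3.
X = Z*W  [with Z=-3, W=4]  = -12
E = 2*X - 2*Z + 4  [with X=-12, Z=-3]  = -14
Y = max(E, X) + 4  [with E=-14, X=-12]  = -8

-8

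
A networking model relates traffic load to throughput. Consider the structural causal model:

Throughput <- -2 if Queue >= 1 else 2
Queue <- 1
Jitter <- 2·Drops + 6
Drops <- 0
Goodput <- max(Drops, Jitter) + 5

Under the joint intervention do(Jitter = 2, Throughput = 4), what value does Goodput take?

Setting Jitter = 2, Throughput = 4 by intervention discards those variables' equations.
Goodput = max(Drops, Jitter) + 5  [with Drops=0, Jitter=2]  = 7

7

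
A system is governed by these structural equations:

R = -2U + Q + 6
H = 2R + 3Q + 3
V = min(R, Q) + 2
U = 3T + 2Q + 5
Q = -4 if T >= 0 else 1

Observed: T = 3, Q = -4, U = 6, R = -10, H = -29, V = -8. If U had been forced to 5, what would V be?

-6

The intervention breaks the incoming arrows to U: U = 3T + 2Q + 5 no longer applies, and U = 5.
Q = -4 if T >= 0 else 1  [with T=3]  = -4
R = -2U + Q + 6  [with U=5, Q=-4]  = -8
V = min(R, Q) + 2  [with R=-8, Q=-4]  = -6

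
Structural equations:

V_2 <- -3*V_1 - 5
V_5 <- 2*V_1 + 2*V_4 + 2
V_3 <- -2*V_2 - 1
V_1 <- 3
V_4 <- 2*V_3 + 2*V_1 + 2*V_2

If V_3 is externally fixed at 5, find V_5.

-16

do(V_3=5) replaces the equation V_3 <- -2*V_2 - 1 with the constant V_3 = 5.
V_2 = -3*V_1 - 5  [with V_1=3]  = -14
V_4 = 2*V_3 + 2*V_1 + 2*V_2  [with V_3=5, V_1=3, V_2=-14]  = -12
V_5 = 2*V_1 + 2*V_4 + 2  [with V_1=3, V_4=-12]  = -16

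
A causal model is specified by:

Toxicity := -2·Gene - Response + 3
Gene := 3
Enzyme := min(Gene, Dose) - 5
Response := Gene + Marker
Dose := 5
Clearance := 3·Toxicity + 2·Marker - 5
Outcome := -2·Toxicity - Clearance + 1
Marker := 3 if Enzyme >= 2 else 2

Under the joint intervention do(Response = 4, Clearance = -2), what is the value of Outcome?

17

Under do(Response = 4, Clearance = -2), each intervened variable's structural equation is replaced by its fixed value.
Toxicity = -2·Gene - Response + 3  [with Gene=3, Response=4]  = -7
Outcome = -2·Toxicity - Clearance + 1  [with Toxicity=-7, Clearance=-2]  = 17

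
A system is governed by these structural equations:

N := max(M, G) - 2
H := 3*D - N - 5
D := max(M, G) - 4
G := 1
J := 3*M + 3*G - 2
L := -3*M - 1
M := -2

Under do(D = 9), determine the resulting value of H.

23

The intervention breaks the incoming arrows to D: D := max(M, G) - 4 no longer applies, and D = 9.
N = max(M, G) - 2  [with M=-2, G=1]  = -1
H = 3*D - N - 5  [with D=9, N=-1]  = 23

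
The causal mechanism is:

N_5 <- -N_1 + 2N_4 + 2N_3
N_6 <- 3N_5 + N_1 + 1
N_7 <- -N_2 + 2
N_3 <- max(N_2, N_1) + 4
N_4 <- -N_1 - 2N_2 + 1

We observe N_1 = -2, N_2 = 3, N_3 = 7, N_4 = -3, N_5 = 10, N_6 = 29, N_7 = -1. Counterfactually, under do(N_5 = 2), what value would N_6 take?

5

The intervention breaks the incoming arrows to N_5: N_5 <- -N_1 + 2N_4 + 2N_3 no longer applies, and N_5 = 2.
N_6 = 3N_5 + N_1 + 1  [with N_5=2, N_1=-2]  = 5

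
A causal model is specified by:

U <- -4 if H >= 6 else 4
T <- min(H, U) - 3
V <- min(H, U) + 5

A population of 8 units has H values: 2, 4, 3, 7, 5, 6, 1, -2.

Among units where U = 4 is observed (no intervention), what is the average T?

-1

Observing U=4 restricts to units where U's equation naturally yields 4: H ∈ {2, 4, 3, 5, 1, -2}. In that subpopulation T = -1, 1, 0, 1, -2, -5, mean -1.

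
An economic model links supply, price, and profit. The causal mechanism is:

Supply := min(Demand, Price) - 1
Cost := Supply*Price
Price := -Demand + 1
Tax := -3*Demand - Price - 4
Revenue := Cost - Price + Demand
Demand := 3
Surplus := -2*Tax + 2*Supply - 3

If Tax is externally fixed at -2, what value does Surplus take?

-5

Intervening sets Tax = -2 and removes its equation (Tax := -3*Demand - Price - 4).
Price = -Demand + 1  [with Demand=3]  = -2
Supply = min(Demand, Price) - 1  [with Demand=3, Price=-2]  = -3
Surplus = -2*Tax + 2*Supply - 3  [with Tax=-2, Supply=-3]  = -5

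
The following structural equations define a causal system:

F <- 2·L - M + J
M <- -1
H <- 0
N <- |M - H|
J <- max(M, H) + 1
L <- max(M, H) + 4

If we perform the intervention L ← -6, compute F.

The intervention breaks the incoming arrows to L: L <- max(M, H) + 4 no longer applies, and L = -6.
J = max(M, H) + 1  [with M=-1, H=0]  = 1
F = 2·L - M + J  [with L=-6, M=-1, J=1]  = -10

-10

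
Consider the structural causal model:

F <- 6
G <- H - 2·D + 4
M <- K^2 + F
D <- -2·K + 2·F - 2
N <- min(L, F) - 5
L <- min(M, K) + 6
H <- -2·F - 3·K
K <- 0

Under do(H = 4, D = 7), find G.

-6

The joint intervention fixes H = 4, D = 7, removing each variable's own equation.
G = H - 2·D + 4  [with H=4, D=7]  = -6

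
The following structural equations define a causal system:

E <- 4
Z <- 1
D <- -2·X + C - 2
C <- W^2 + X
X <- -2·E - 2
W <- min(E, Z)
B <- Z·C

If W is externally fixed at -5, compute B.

The intervention breaks the incoming arrows to W: W <- min(E, Z) no longer applies, and W = -5.
X = -2·E - 2  [with E=4]  = -10
C = W^2 + X  [with W=-5, X=-10]  = 15
B = Z·C  [with Z=1, C=15]  = 15

15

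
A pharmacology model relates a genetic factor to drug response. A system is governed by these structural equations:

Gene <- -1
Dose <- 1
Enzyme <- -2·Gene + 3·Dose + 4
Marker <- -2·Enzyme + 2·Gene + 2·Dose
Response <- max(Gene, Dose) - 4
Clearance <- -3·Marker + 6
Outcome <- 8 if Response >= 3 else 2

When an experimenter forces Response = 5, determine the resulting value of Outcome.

8

Under do(Response=5), the mechanism Response <- max(Gene, Dose) - 4 is discarded; Response is fixed at 5.
Outcome = 8 if Response >= 3 else 2  [with Response=5]  = 8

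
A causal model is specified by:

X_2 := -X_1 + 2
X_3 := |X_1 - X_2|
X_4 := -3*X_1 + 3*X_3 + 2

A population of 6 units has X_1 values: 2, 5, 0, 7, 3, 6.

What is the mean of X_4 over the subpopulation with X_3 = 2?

5

Conditioning on X_3=2 selects the 2 unit(s) with X_1 ∈ {2, 0}. Their X_4 values: 2, 8. Mean = 5.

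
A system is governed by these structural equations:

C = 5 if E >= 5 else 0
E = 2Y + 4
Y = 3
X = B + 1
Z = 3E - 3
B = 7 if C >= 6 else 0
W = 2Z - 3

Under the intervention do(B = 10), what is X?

11

Intervening sets B = 10 and removes its equation (B = 7 if C >= 6 else 0).
X = B + 1  [with B=10]  = 11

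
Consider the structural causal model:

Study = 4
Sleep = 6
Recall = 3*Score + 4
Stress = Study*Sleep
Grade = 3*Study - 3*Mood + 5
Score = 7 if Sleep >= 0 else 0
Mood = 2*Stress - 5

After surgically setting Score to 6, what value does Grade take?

-112

The intervention breaks the incoming arrows to Score: Score = 7 if Sleep >= 0 else 0 no longer applies, and Score = 6.
No directed path runs from Score to Grade, so Grade keeps its natural value.
Stress = Study*Sleep  [with Study=4, Sleep=6]  = 24
Mood = 2*Stress - 5  [with Stress=24]  = 43
Grade = 3*Study - 3*Mood + 5  [with Study=4, Mood=43]  = -112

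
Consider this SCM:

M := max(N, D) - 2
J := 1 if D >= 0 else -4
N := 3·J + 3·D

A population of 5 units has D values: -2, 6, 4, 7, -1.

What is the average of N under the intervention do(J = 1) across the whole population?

do(J=1) breaks J's dependence on D. With J=1 fixed, N across the units is -3, 21, 15, 24, 0, mean 11.4.

11.4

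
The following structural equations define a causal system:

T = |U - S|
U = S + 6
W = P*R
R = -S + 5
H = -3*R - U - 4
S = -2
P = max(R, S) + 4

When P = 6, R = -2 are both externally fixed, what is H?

Setting P = 6, R = -2 by intervention discards those variables' equations.
U = S + 6  [with S=-2]  = 4
H = -3*R - U - 4  [with R=-2, U=4]  = -2

-2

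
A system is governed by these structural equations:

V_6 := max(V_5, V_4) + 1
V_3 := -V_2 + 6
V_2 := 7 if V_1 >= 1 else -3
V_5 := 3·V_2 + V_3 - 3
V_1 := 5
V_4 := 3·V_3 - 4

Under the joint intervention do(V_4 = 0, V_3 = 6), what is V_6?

The joint intervention fixes V_4 = 0, V_3 = 6, removing each variable's own equation.
V_2 = 7 if V_1 >= 1 else -3  [with V_1=5]  = 7
V_5 = 3·V_2 + V_3 - 3  [with V_2=7, V_3=6]  = 24
V_6 = max(V_5, V_4) + 1  [with V_5=24, V_4=0]  = 25

25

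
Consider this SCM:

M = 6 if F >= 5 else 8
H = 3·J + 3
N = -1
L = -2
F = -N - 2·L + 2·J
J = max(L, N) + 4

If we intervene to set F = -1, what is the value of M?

Under do(F=-1), the mechanism F = -N - 2·L + 2·J is discarded; F is fixed at -1.
M = 6 if F >= 5 else 8  [with F=-1]  = 8

8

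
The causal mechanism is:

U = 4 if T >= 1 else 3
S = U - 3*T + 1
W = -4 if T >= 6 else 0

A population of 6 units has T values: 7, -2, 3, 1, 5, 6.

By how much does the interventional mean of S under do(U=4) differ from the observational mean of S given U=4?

3.2

The intervention sets U=4 in all 6 units regardless of T. Recomputing S per unit gives -16, 11, -4, 2, -10, -13; average -5.
E[S|U=4] averages over only the 5 units with U=4 (T = 7, 3, 1, 5, 6): S = -16, -4, 2, -10, -13, mean -8.2.
Difference = -5 − (-8.2) = 3.2.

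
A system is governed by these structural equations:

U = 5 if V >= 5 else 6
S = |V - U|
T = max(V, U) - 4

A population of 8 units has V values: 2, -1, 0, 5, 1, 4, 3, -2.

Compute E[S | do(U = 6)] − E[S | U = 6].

The intervention sets U=6 in all 8 units regardless of V. Recomputing S per unit gives 4, 7, 6, 1, 5, 2, 3, 8; average 4.5.
E[S|U=6] averages over only the 7 units with U=6 (V = 2, -1, 0, 1, 4, 3, -2): S = 4, 7, 6, 5, 2, 3, 8, mean 5.
Difference = 4.5 − 5 = -0.5.

-0.5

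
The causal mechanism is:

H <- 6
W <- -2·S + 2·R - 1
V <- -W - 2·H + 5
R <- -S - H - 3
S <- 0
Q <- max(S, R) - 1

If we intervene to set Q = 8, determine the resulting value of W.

do(Q=8) replaces the equation Q <- max(S, R) - 1 with the constant Q = 8.
No directed path runs from Q to W, so W keeps its natural value.
R = -S - H - 3  [with S=0, H=6]  = -9
W = -2·S + 2·R - 1  [with S=0, R=-9]  = -19

-19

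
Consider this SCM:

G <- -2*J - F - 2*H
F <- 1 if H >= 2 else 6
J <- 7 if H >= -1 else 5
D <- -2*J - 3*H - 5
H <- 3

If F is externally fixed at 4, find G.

Under do(F=4), the mechanism F <- 1 if H >= 2 else 6 is discarded; F is fixed at 4.
J = 7 if H >= -1 else 5  [with H=3]  = 7
G = -2*J - F - 2*H  [with J=7, F=4, H=3]  = -24

-24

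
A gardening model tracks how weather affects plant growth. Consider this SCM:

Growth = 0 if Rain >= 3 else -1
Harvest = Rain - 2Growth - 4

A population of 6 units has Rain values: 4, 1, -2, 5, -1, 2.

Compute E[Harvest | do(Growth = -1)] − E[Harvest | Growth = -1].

do(Growth=-1) breaks Growth's dependence on Rain. With Growth=-1 fixed, Harvest across the units is 2, -1, -4, 3, -3, 0, mean -0.5.
Observing Growth=-1 restricts to units where Growth's equation naturally yields -1: Rain ∈ {1, -2, -1, 2}. In that subpopulation Harvest = -1, -4, -3, 0, mean -2.
Difference = -0.5 − (-2) = 1.5.

1.5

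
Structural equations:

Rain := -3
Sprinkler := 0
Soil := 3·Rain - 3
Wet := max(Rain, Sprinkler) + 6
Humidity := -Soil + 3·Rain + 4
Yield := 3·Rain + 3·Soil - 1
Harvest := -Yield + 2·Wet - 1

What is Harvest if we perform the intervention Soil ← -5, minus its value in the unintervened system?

-21

The intervention breaks the incoming arrows to Soil: Soil := 3·Rain - 3 no longer applies, and Soil = -5.
Wet = max(Rain, Sprinkler) + 6  [with Rain=-3, Sprinkler=0]  = 6
Yield = 3·Rain + 3·Soil - 1  [with Rain=-3, Soil=-5]  = -25
Harvest = -Yield + 2·Wet - 1  [with Yield=-25, Wet=6]  = 36
Without intervention: Soil = 3·Rain - 3  [with Rain=-3]  = -12; Wet = max(Rain, Sprinkler) + 6  [with Rain=-3, Sprinkler=0]  = 6; Yield = 3·Rain + 3·Soil - 1  [with Rain=-3, Soil=-12]  = -46; Harvest = -Yield + 2·Wet - 1  [with Yield=-46, Wet=6]  = 57.
Change = 36 − 57 = -21.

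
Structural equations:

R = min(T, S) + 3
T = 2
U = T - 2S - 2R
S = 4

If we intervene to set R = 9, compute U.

The intervention breaks the incoming arrows to R: R = min(T, S) + 3 no longer applies, and R = 9.
U = T - 2S - 2R  [with T=2, S=4, R=9]  = -24

-24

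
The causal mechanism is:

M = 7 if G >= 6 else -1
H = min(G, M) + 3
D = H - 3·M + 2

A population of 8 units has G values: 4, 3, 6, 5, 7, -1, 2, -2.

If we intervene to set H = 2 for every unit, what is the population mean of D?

1

Under do(H=2), H's equation is replaced by H=2 for every unit. Per-unit D: 7, 7, -17, 7, -17, 7, 7, 7. Mean = 1.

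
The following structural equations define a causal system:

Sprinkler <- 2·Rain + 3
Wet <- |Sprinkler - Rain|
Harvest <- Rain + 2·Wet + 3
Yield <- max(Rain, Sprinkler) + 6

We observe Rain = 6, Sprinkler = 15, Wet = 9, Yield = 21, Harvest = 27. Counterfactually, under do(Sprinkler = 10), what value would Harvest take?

do(Sprinkler=10) replaces the equation Sprinkler <- 2·Rain + 3 with the constant Sprinkler = 10.
Wet = |Sprinkler - Rain|  [with Sprinkler=10, Rain=6]  = 4
Harvest = Rain + 2·Wet + 3  [with Rain=6, Wet=4]  = 17

17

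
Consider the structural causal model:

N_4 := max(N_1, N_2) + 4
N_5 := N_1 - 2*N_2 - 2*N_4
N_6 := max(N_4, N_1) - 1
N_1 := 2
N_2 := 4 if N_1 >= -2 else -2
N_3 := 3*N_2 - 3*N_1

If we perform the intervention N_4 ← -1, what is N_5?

Intervening sets N_4 = -1 and removes its equation (N_4 := max(N_1, N_2) + 4).
N_2 = 4 if N_1 >= -2 else -2  [with N_1=2]  = 4
N_5 = N_1 - 2*N_2 - 2*N_4  [with N_1=2, N_2=4, N_4=-1]  = -4

-4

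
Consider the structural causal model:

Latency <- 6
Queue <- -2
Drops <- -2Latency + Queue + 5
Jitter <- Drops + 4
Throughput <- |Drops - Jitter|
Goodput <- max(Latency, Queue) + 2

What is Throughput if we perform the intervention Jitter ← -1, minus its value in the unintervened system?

Intervening sets Jitter = -1 and removes its equation (Jitter <- Drops + 4).
Drops = -2Latency + Queue + 5  [with Latency=6, Queue=-2]  = -9
Throughput = |Drops - Jitter|  [with Drops=-9, Jitter=-1]  = 8
Without intervention: Drops = -2Latency + Queue + 5  [with Latency=6, Queue=-2]  = -9; Jitter = Drops + 4  [with Drops=-9]  = -5; Throughput = |Drops - Jitter|  [with Drops=-9, Jitter=-5]  = 4.
Change = 8 − 4 = 4.

4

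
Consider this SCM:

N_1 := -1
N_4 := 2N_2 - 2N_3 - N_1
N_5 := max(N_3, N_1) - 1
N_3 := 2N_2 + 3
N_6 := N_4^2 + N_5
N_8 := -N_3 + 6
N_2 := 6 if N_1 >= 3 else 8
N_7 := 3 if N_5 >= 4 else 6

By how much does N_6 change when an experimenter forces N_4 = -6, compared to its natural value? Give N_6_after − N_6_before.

-405

Under do(N_4=-6), the mechanism N_4 := 2N_2 - 2N_3 - N_1 is discarded; N_4 is fixed at -6.
N_2 = 6 if N_1 >= 3 else 8  [with N_1=-1]  = 8
N_3 = 2N_2 + 3  [with N_2=8]  = 19
N_5 = max(N_3, N_1) - 1  [with N_3=19, N_1=-1]  = 18
N_6 = N_4^2 + N_5  [with N_4=-6, N_5=18]  = 54
Without intervention: N_2 = 6 if N_1 >= 3 else 8  [with N_1=-1]  = 8; N_3 = 2N_2 + 3  [with N_2=8]  = 19; N_4 = 2N_2 - 2N_3 - N_1  [with N_2=8, N_3=19, N_1=-1]  = -21; N_5 = max(N_3, N_1) - 1  [with N_3=19, N_1=-1]  = 18; N_6 = N_4^2 + N_5  [with N_4=-21, N_5=18]  = 459.
Change = 54 − 459 = -405.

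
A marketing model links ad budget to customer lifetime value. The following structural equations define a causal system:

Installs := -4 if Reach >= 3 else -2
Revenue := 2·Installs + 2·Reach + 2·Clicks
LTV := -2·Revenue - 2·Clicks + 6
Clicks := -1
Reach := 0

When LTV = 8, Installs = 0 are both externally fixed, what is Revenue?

-2

Under do(LTV = 8, Installs = 0), each intervened variable's structural equation is replaced by its fixed value.
Revenue = 2·Installs + 2·Reach + 2·Clicks  [with Installs=0, Reach=0, Clicks=-1]  = -2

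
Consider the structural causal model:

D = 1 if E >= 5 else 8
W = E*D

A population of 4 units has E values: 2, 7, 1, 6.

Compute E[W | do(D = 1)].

The intervention sets D=1 in all 4 units regardless of E. Recomputing W per unit gives 2, 7, 1, 6; average 4.

4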